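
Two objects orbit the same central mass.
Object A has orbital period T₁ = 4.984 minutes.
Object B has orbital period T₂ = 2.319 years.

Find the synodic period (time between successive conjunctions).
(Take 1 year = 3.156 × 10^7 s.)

Convert to SI: T₁ = 4.984 minutes = 299.04 s; T₂ = 2.319 years = 7.31876e+07 s.
T_syn = |T₁ · T₂ / (T₁ − T₂)|.
T_syn = |299.04 · 7.31876e+07 / (299.04 − 7.31876e+07)| s ≈ 299 s = 4.984 minutes.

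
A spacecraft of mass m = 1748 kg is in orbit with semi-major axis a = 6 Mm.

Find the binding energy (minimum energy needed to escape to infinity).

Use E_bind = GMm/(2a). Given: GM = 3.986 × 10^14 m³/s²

Convert to SI: a = 6 Mm = 6e+06 m.
Total orbital energy is E = −GMm/(2a); binding energy is E_bind = −E = GMm/(2a).
E_bind = 3.986e+14 · 1748 / (2 · 6e+06) J ≈ 5.806e+10 J = 58.06 GJ.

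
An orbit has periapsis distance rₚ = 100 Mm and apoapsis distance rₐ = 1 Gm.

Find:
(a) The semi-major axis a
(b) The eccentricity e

Convert to SI: rₚ = 100 Mm = 1e+08 m; rₐ = 1 Gm = 1e+09 m.
(a) a = (rₚ + rₐ) / 2 = (1e+08 + 1e+09) / 2 ≈ 5.5e+08 m = 550 Mm.
(b) e = (rₐ − rₚ) / (rₐ + rₚ) = (1e+09 − 1e+08) / (1e+09 + 1e+08) ≈ 0.8182.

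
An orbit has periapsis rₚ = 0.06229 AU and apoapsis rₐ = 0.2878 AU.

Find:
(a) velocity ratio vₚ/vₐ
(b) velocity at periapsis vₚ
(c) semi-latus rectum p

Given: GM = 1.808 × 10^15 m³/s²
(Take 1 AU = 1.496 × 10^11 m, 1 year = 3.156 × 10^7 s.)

Convert to SI: rₚ = 0.06229 AU = 9.31858e+09 m; rₐ = 0.2878 AU = 4.30549e+10 m.
(a) Conservation of angular momentum (rₚvₚ = rₐvₐ) gives vₚ/vₐ = rₐ/rₚ = 4.30549e+10/9.31858e+09 ≈ 4.62
(b) With a = (rₚ + rₐ)/2 = 2.61867e+10 m, vₚ = √(GM (2/rₚ − 1/a)) = √(1.808e+15 · (2/9.31858e+09 − 1/2.61867e+10)) m/s ≈ 564.8 m/s
(c) From a = (rₚ + rₐ)/2 = 2.61867e+10 m and e = (rₐ − rₚ)/(rₐ + rₚ) = 0.644149, p = a(1 − e²) = 2.61867e+10 · (1 − (0.644149)²) ≈ 1.532e+10 m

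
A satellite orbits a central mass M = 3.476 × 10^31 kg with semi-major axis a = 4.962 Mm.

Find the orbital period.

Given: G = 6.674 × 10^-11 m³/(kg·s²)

Convert to SI: a = 4.962 Mm = 4.962e+06 m.
GM = G · M = 6.674e-11 · 3.476e+31 = 2.31988e+21 m³/s².
Kepler's third law: T = 2π √(a³ / GM).
Substituting a = 4.962e+06 m and GM = 2.31988e+21 m³/s²:
T = 2π √((4.962e+06)³ / 2.31988e+21) s
T ≈ 1.442 s = 1.442 seconds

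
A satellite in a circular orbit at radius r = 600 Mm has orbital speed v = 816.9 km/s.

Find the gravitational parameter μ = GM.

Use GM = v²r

Convert to SI: r = 600 Mm = 6e+08 m; v = 816.9 km/s = 816900 m/s.
For a circular orbit v² = GM/r, so GM = v² · r.
GM = (816900)² · 6e+08 m³/s² ≈ 4.004e+20 m³/s² = 4.004 × 10^20 m³/s².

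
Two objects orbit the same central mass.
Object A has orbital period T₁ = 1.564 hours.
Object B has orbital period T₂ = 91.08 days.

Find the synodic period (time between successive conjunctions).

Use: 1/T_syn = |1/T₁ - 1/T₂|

Convert to SI: T₁ = 1.564 hours = 5630.4 s; T₂ = 91.08 days = 7.86931e+06 s.
T_syn = |T₁ · T₂ / (T₁ − T₂)|.
T_syn = |5630.4 · 7.86931e+06 / (5630.4 − 7.86931e+06)| s ≈ 5634 s = 1.565 hours.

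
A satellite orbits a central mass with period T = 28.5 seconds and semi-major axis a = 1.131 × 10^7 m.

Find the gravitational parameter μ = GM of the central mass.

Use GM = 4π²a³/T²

GM = 4π² · a³ / T².
GM = 4π² · (1.131e+07)³ / (28.5)² m³/s² ≈ 7.032e+19 m³/s² = 7.032 × 10^19 m³/s².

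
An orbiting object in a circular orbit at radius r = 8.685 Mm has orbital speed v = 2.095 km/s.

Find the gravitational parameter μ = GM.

Convert to SI: r = 8.685 Mm = 8.685e+06 m; v = 2.095 km/s = 2095 m/s.
For a circular orbit v² = GM/r, so GM = v² · r.
GM = (2095)² · 8.685e+06 m³/s² ≈ 3.812e+13 m³/s² = 3.812 × 10^13 m³/s².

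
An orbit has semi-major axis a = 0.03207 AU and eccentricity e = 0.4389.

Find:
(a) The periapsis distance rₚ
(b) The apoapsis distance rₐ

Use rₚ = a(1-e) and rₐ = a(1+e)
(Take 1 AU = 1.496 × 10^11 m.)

Convert to SI: a = 0.03207 AU = 4.79767e+09 m.
(a) rₚ = a(1 − e) = 4.79767e+09 · (1 − 0.4389) = 4.79767e+09 · 0.5611 ≈ 2.692e+09 m = 0.01799 AU.
(b) rₐ = a(1 + e) = 4.79767e+09 · (1 + 0.4389) = 4.79767e+09 · 1.4389 ≈ 6.903e+09 m = 0.04615 AU.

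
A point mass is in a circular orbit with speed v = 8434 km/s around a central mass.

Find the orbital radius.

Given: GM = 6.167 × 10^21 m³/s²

Convert to SI: v = 8434 km/s = 8.434e+06 m/s.
For a circular orbit, v² = GM / r, so r = GM / v².
r = 6.167e+21 / (8.434e+06)² m ≈ 8.67e+07 m = 8.67 × 10^7 m.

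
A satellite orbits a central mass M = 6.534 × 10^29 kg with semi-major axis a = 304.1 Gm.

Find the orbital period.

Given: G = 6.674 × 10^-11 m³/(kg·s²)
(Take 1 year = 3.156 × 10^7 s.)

Convert to SI: a = 304.1 Gm = 3.041e+11 m.
GM = G · M = 6.674e-11 · 6.534e+29 = 4.36079e+19 m³/s².
Kepler's third law: T = 2π √(a³ / GM).
Substituting a = 3.041e+11 m and GM = 4.36079e+19 m³/s²:
T = 2π √((3.041e+11)³ / 4.36079e+19) s
T ≈ 1.596e+08 s = 5.056 years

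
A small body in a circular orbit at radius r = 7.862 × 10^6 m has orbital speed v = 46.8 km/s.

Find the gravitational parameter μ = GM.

Convert to SI: v = 46.8 km/s = 46800 m/s.
For a circular orbit v² = GM/r, so GM = v² · r.
GM = (46800)² · 7.862e+06 m³/s² ≈ 1.722e+16 m³/s² = 1.722 × 10^16 m³/s².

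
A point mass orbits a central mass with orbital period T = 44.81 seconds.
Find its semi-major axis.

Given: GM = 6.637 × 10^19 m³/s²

Invert Kepler's third law: a = (GM · T² / (4π²))^(1/3).
Substituting T = 44.81 s and GM = 6.637e+19 m³/s²:
a = (6.637e+19 · (44.81)² / (4π²))^(1/3) m
a ≈ 1.5e+07 m = 15 Mm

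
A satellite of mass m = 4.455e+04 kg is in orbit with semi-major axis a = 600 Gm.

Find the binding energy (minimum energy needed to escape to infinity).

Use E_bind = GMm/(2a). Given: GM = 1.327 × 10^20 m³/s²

Convert to SI: a = 600 Gm = 6e+11 m.
Total orbital energy is E = −GMm/(2a); binding energy is E_bind = −E = GMm/(2a).
E_bind = 1.327e+20 · 4.455e+04 / (2 · 6e+11) J ≈ 4.926e+12 J = 4.926 TJ.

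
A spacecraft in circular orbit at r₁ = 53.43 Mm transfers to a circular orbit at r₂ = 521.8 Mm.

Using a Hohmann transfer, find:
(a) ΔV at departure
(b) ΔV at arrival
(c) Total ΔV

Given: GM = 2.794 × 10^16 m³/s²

Convert to SI: r₁ = 53.43 Mm = 5.343e+07 m; r₂ = 521.8 Mm = 5.218e+08 m.
Transfer semi-major axis: a_t = (r₁ + r₂)/2 = (5.343e+07 + 5.218e+08)/2 = 2.87615e+08 m.
Circular speeds: v₁ = √(GM/r₁) = 22867.6 m/s, v₂ = √(GM/r₂) = 7317.47 m/s.
Transfer speeds (vis-viva v² = GM(2/r − 1/a_t)): v₁ᵗ = 30801.1 m/s, v₂ᵗ = 3153.9 m/s.
(a) ΔV₁ = |v₁ᵗ − v₁| ≈ 7934 m/s = 7.934 km/s.
(b) ΔV₂ = |v₂ − v₂ᵗ| ≈ 4164 m/s = 4.164 km/s.
(c) ΔV_total = ΔV₁ + ΔV₂ ≈ 1.21e+04 m/s = 12.1 km/s.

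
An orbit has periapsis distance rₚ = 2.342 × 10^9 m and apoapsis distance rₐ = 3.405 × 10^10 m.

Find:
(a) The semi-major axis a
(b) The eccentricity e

(a) a = (rₚ + rₐ) / 2 = (2.342e+09 + 3.405e+10) / 2 ≈ 1.82e+10 m = 1.82 × 10^10 m.
(b) e = (rₐ − rₚ) / (rₐ + rₚ) = (3.405e+10 − 2.342e+09) / (3.405e+10 + 2.342e+09) ≈ 0.8713.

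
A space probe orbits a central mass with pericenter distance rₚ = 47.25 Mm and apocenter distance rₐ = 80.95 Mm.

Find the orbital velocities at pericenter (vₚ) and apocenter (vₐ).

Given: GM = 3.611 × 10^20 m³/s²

Convert to SI: rₚ = 47.25 Mm = 4.725e+07 m; rₐ = 80.95 Mm = 8.095e+07 m.
Use the vis-viva equation v² = GM(2/r − 1/a) with a = (rₚ + rₐ)/2 = (4.725e+07 + 8.095e+07)/2 = 6.41e+07 m.
vₚ = √(GM · (2/rₚ − 1/a)) = √(3.611e+20 · (2/4.725e+07 − 1/6.41e+07)) m/s ≈ 3.107e+06 m/s = 3107 km/s.
vₐ = √(GM · (2/rₐ − 1/a)) = √(3.611e+20 · (2/8.095e+07 − 1/6.41e+07)) m/s ≈ 1.813e+06 m/s = 1813 km/s.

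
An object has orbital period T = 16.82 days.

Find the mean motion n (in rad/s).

Convert to SI: T = 16.82 days = 1.45325e+06 s.
n = 2π / T.
n = 2π / 1.45325e+06 s ≈ 4.324e-06 rad/s.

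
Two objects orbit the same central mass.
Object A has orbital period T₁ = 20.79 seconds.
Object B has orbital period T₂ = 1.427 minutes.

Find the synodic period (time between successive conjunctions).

Convert to SI: T₂ = 1.427 minutes = 85.62 s.
T_syn = |T₁ · T₂ / (T₁ − T₂)|.
T_syn = |20.79 · 85.62 / (20.79 − 85.62)| s ≈ 27.46 s = 27.46 seconds.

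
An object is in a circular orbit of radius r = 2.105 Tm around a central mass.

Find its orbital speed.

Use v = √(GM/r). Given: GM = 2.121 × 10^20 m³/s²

Convert to SI: r = 2.105 Tm = 2.105e+12 m.
For a circular orbit, gravity supplies the centripetal force, so v = √(GM / r).
v = √(2.121e+20 / 2.105e+12) m/s ≈ 1.004e+04 m/s = 10.04 km/s.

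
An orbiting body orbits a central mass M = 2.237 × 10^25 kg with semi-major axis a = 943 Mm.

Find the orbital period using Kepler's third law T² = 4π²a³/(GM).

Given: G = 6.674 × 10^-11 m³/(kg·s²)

Convert to SI: a = 943 Mm = 9.43e+08 m.
GM = G · M = 6.674e-11 · 2.237e+25 = 1.49297e+15 m³/s².
Kepler's third law: T = 2π √(a³ / GM).
Substituting a = 9.43e+08 m and GM = 1.49297e+15 m³/s²:
T = 2π √((9.43e+08)³ / 1.49297e+15) s
T ≈ 4.709e+06 s = 54.5 days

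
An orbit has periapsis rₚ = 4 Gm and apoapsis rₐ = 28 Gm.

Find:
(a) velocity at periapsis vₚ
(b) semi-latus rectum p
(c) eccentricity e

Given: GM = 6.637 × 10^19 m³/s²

Convert to SI: rₚ = 4 Gm = 4e+09 m; rₐ = 28 Gm = 2.8e+10 m.
(a) With a = (rₚ + rₐ)/2 = 1.6e+10 m, vₚ = √(GM (2/rₚ − 1/a)) = √(6.637e+19 · (2/4e+09 − 1/1.6e+10)) m/s ≈ 1.704e+05 m/s
(b) From a = (rₚ + rₐ)/2 = 1.6e+10 m and e = (rₐ − rₚ)/(rₐ + rₚ) = 0.75, p = a(1 − e²) = 1.6e+10 · (1 − (0.75)²) ≈ 7e+09 m
(c) e = (rₐ − rₚ)/(rₐ + rₚ) = (2.8e+10 − 4e+09)/(2.8e+10 + 4e+09) ≈ 0.75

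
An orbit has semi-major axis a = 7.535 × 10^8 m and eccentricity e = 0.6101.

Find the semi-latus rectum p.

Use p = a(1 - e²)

p = a (1 − e²).
p = 7.535e+08 · (1 − (0.6101)²) = 7.535e+08 · 0.627778 ≈ 4.73e+08 m = 4.73 × 10^8 m.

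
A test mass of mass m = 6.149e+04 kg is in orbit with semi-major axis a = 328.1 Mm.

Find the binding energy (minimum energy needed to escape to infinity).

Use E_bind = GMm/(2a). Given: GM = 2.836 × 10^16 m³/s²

Convert to SI: a = 328.1 Mm = 3.281e+08 m.
Total orbital energy is E = −GMm/(2a); binding energy is E_bind = −E = GMm/(2a).
E_bind = 2.836e+16 · 6.149e+04 / (2 · 3.281e+08) J ≈ 2.658e+12 J = 2.658 TJ.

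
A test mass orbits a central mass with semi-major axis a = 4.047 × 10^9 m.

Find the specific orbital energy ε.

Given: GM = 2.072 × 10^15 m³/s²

ε = −GM / (2a).
ε = −2.072e+15 / (2 · 4.047e+09) J/kg ≈ -2.56e+05 J/kg = -256 kJ/kg.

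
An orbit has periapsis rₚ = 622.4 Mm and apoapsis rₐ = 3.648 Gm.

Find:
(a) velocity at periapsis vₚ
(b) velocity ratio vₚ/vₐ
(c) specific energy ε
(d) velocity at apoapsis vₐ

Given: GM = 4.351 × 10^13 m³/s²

Convert to SI: rₚ = 622.4 Mm = 6.224e+08 m; rₐ = 3.648 Gm = 3.648e+09 m.
(a) With a = (rₚ + rₐ)/2 = 2.1352e+09 m, vₚ = √(GM (2/rₚ − 1/a)) = √(4.351e+13 · (2/6.224e+08 − 1/2.1352e+09)) m/s ≈ 345.6 m/s
(b) Conservation of angular momentum (rₚvₚ = rₐvₐ) gives vₚ/vₐ = rₐ/rₚ = 3.648e+09/6.224e+08 ≈ 5.861
(c) With a = (rₚ + rₐ)/2 = 2.1352e+09 m, ε = −GM/(2a) = −4.351e+13/(2 · 2.1352e+09) J/kg ≈ -1.019e+04 J/kg
(d) With a = (rₚ + rₐ)/2 = 2.1352e+09 m, vₐ = √(GM (2/rₐ − 1/a)) = √(4.351e+13 · (2/3.648e+09 − 1/2.1352e+09)) m/s ≈ 58.96 m/s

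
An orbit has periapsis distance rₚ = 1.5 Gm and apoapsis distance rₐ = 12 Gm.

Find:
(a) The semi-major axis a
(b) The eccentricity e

Convert to SI: rₚ = 1.5 Gm = 1.5e+09 m; rₐ = 12 Gm = 1.2e+10 m.
(a) a = (rₚ + rₐ) / 2 = (1.5e+09 + 1.2e+10) / 2 ≈ 6.75e+09 m = 6.75 Gm.
(b) e = (rₐ − rₚ) / (rₐ + rₚ) = (1.2e+10 − 1.5e+09) / (1.2e+10 + 1.5e+09) ≈ 0.7778.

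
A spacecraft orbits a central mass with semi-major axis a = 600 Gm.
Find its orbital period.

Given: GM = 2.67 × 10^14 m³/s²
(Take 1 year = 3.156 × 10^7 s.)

Convert to SI: a = 600 Gm = 6e+11 m.
Kepler's third law: T = 2π √(a³ / GM).
Substituting a = 6e+11 m and GM = 2.67e+14 m³/s²:
T = 2π √((6e+11)³ / 2.67e+14) s
T ≈ 1.787e+11 s = 5663 years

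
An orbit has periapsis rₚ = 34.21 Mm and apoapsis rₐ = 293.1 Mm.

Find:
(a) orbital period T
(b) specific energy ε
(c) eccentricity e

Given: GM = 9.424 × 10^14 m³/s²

Convert to SI: rₚ = 34.21 Mm = 3.421e+07 m; rₐ = 293.1 Mm = 2.931e+08 m.
(a) With a = (rₚ + rₐ)/2 = 1.63655e+08 m, T = 2π √(a³/GM) = 2π √((1.63655e+08)³/9.424e+14) s ≈ 4.285e+05 s
(b) With a = (rₚ + rₐ)/2 = 1.63655e+08 m, ε = −GM/(2a) = −9.424e+14/(2 · 1.63655e+08) J/kg ≈ -2.879e+06 J/kg
(c) e = (rₐ − rₚ)/(rₐ + rₚ) = (2.931e+08 − 3.421e+07)/(2.931e+08 + 3.421e+07) ≈ 0.791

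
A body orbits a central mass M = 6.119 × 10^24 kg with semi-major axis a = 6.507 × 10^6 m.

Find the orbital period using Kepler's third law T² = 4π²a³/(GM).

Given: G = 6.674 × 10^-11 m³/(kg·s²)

GM = G · M = 6.674e-11 · 6.119e+24 = 4.08382e+14 m³/s².
Kepler's third law: T = 2π √(a³ / GM).
Substituting a = 6.507e+06 m and GM = 4.08382e+14 m³/s²:
T = 2π √((6.507e+06)³ / 4.08382e+14) s
T ≈ 5161 s = 1.434 hours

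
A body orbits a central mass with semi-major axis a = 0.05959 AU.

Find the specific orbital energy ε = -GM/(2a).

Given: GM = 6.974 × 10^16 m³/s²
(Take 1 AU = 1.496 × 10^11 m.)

Convert to SI: a = 0.05959 AU = 8.91466e+09 m.
ε = −GM / (2a).
ε = −6.974e+16 / (2 · 8.91466e+09) J/kg ≈ -3.912e+06 J/kg = -3.912 MJ/kg.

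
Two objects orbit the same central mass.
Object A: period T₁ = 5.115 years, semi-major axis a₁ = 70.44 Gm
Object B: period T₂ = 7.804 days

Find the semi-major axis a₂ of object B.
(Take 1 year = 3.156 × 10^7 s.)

Convert to SI: T₁ = 5.115 years = 1.61429e+08 s; a₁ = 70.44 Gm = 7.044e+10 m; T₂ = 7.804 days = 674266 s.
Kepler's third law: (T₁/T₂)² = (a₁/a₂)³ ⇒ a₂ = a₁ · (T₂/T₁)^(2/3).
T₂/T₁ = 674266 / 1.61429e+08 = 0.00417685.
a₂ = 7.044e+10 · (0.00417685)^(2/3) m ≈ 1.827e+09 m = 1.827 Gm.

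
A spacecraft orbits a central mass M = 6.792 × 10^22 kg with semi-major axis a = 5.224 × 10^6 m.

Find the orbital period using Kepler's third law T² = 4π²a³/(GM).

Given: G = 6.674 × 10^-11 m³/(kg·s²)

GM = G · M = 6.674e-11 · 6.792e+22 = 4.53298e+12 m³/s².
Kepler's third law: T = 2π √(a³ / GM).
Substituting a = 5.224e+06 m and GM = 4.53298e+12 m³/s²:
T = 2π √((5.224e+06)³ / 4.53298e+12) s
T ≈ 3.524e+04 s = 9.788 hours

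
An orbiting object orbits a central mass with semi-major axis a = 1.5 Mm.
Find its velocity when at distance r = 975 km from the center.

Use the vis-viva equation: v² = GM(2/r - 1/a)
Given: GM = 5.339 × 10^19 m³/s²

Convert to SI: a = 1.5 Mm = 1.5e+06 m; r = 975 km = 975000 m.
Vis-viva: v = √(GM · (2/r − 1/a)).
2/r − 1/a = 2/975000 − 1/1.5e+06 = 1.38462e-06 m⁻¹.
v = √(5.339e+19 · 1.38462e-06) m/s ≈ 8.598e+06 m/s = 8598 km/s.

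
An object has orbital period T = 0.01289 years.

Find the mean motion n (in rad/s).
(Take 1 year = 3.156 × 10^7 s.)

Convert to SI: T = 0.01289 years = 406808 s.
n = 2π / T.
n = 2π / 406808 s ≈ 1.545e-05 rad/s.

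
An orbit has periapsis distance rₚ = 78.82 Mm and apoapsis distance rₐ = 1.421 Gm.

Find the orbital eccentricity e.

Convert to SI: rₚ = 78.82 Mm = 7.882e+07 m; rₐ = 1.421 Gm = 1.421e+09 m.
e = (rₐ − rₚ) / (rₐ + rₚ).
e = (1.421e+09 − 7.882e+07) / (1.421e+09 + 7.882e+07) = 1.34218e+09 / 1.49982e+09 ≈ 0.8949.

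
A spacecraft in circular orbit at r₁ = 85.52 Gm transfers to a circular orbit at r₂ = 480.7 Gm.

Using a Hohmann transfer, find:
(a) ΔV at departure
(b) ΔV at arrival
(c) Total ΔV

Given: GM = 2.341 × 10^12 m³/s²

Convert to SI: r₁ = 85.52 Gm = 8.552e+10 m; r₂ = 480.7 Gm = 4.807e+11 m.
Transfer semi-major axis: a_t = (r₁ + r₂)/2 = (8.552e+10 + 4.807e+11)/2 = 2.8311e+11 m.
Circular speeds: v₁ = √(GM/r₁) = 5.23199 m/s, v₂ = √(GM/r₂) = 2.2068 m/s.
Transfer speeds (vis-viva v² = GM(2/r − 1/a_t)): v₁ᵗ = 6.81752 m/s, v₂ᵗ = 1.21289 m/s.
(a) ΔV₁ = |v₁ᵗ − v₁| ≈ 1.586 m/s = 1.586 m/s.
(b) ΔV₂ = |v₂ − v₂ᵗ| ≈ 0.9939 m/s = 0.9939 m/s.
(c) ΔV_total = ΔV₁ + ΔV₂ ≈ 2.579 m/s = 2.579 m/s.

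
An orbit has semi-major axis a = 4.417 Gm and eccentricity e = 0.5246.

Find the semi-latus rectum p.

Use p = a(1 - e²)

Convert to SI: a = 4.417 Gm = 4.417e+09 m.
p = a (1 − e²).
p = 4.417e+09 · (1 − (0.5246)²) = 4.417e+09 · 0.724795 ≈ 3.201e+09 m = 3.201 Gm.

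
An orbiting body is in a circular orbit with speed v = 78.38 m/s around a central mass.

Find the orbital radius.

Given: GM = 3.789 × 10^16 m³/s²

For a circular orbit, v² = GM / r, so r = GM / v².
r = 3.789e+16 / (78.38)² m ≈ 6.168e+12 m = 6.168 Tm.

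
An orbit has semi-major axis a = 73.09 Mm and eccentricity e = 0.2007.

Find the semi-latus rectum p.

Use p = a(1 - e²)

Convert to SI: a = 73.09 Mm = 7.309e+07 m.
p = a (1 − e²).
p = 7.309e+07 · (1 − (0.2007)²) = 7.309e+07 · 0.95972 ≈ 7.015e+07 m = 70.15 Mm.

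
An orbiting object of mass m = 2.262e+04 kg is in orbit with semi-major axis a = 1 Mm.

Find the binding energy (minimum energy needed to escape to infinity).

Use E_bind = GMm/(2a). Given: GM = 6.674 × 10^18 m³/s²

Convert to SI: a = 1 Mm = 1e+06 m.
Total orbital energy is E = −GMm/(2a); binding energy is E_bind = −E = GMm/(2a).
E_bind = 6.674e+18 · 2.262e+04 / (2 · 1e+06) J ≈ 7.548e+16 J = 75.48 PJ.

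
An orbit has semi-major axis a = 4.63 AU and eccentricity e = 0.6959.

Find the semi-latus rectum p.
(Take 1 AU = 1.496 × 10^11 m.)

Convert to SI: a = 4.63 AU = 6.92648e+11 m.
p = a (1 − e²).
p = 6.92648e+11 · (1 − (0.6959)²) = 6.92648e+11 · 0.515723 ≈ 3.572e+11 m = 2.388 AU.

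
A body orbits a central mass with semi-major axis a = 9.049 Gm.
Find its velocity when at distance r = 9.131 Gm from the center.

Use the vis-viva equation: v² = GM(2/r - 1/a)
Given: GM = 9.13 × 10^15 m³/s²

Convert to SI: a = 9.049 Gm = 9.049e+09 m; r = 9.131 Gm = 9.131e+09 m.
Vis-viva: v = √(GM · (2/r − 1/a)).
2/r − 1/a = 2/9.131e+09 − 1/9.049e+09 = 1.08525e-10 m⁻¹.
v = √(9.13e+15 · 1.08525e-10) m/s ≈ 995.4 m/s = 995.4 m/s.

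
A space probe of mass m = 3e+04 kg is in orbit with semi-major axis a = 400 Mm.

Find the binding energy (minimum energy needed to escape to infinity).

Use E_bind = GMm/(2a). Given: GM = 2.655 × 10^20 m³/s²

Convert to SI: a = 400 Mm = 4e+08 m.
Total orbital energy is E = −GMm/(2a); binding energy is E_bind = −E = GMm/(2a).
E_bind = 2.655e+20 · 3e+04 / (2 · 4e+08) J ≈ 9.956e+15 J = 9.956 PJ.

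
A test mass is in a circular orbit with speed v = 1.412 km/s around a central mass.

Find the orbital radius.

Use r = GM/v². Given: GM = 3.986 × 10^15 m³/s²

Convert to SI: v = 1.412 km/s = 1412 m/s.
For a circular orbit, v² = GM / r, so r = GM / v².
r = 3.986e+15 / (1412)² m ≈ 1.999e+09 m = 1.999 Gm.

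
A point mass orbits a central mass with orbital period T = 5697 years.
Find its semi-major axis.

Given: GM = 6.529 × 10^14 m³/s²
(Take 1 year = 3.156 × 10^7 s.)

Convert to SI: T = 5697 years = 1.79797e+11 s.
Invert Kepler's third law: a = (GM · T² / (4π²))^(1/3).
Substituting T = 1.79797e+11 s and GM = 6.529e+14 m³/s²:
a = (6.529e+14 · (1.79797e+11)² / (4π²))^(1/3) m
a ≈ 8.116e+11 m = 811.6 Gm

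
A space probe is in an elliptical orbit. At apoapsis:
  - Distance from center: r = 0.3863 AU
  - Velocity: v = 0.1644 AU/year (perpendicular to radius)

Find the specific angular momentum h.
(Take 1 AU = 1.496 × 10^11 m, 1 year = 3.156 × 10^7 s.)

Convert to SI: r = 0.3863 AU = 5.77905e+10 m; v = 0.1644 AU/year = 779.285 m/s.
With v perpendicular to r, h = r · v.
h = 5.77905e+10 · 779.285 m²/s ≈ 4.504e+13 m²/s.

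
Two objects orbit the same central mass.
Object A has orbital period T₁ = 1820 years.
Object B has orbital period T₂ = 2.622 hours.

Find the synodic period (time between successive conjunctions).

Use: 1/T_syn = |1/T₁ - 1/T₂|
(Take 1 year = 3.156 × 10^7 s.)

Convert to SI: T₁ = 1820 years = 5.74392e+10 s; T₂ = 2.622 hours = 9439.2 s.
T_syn = |T₁ · T₂ / (T₁ − T₂)|.
T_syn = |5.74392e+10 · 9439.2 / (5.74392e+10 − 9439.2)| s ≈ 9439 s = 2.622 hours.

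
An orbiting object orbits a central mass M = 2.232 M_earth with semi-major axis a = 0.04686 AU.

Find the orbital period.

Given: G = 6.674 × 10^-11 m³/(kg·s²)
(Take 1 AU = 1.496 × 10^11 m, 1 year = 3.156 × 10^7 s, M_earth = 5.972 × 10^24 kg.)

Convert to SI: a = 0.04686 AU = 7.01026e+09 m; M = 2.232 M_earth = 1.33295e+25 kg.
GM = G · M = 6.674e-11 · 1.33295e+25 = 8.89611e+14 m³/s².
Kepler's third law: T = 2π √(a³ / GM).
Substituting a = 7.01026e+09 m and GM = 8.89611e+14 m³/s²:
T = 2π √((7.01026e+09)³ / 8.89611e+14) s
T ≈ 1.236e+08 s = 3.918 years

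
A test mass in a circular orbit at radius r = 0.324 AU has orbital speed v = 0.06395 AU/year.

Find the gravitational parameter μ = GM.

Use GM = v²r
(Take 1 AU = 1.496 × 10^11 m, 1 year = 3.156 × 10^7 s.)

Convert to SI: r = 0.324 AU = 4.84704e+10 m; v = 0.06395 AU/year = 303.134 m/s.
For a circular orbit v² = GM/r, so GM = v² · r.
GM = (303.134)² · 4.84704e+10 m³/s² ≈ 4.454e+15 m³/s² = 4.454 × 10^15 m³/s².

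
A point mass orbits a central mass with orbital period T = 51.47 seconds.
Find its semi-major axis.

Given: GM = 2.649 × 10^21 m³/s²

Invert Kepler's third law: a = (GM · T² / (4π²))^(1/3).
Substituting T = 51.47 s and GM = 2.649e+21 m³/s²:
a = (2.649e+21 · (51.47)² / (4π²))^(1/3) m
a ≈ 5.623e+07 m = 5.623 × 10^7 m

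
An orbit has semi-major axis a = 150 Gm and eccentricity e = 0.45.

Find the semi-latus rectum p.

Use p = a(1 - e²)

Convert to SI: a = 150 Gm = 1.5e+11 m.
p = a (1 − e²).
p = 1.5e+11 · (1 − (0.45)²) = 1.5e+11 · 0.7975 ≈ 1.196e+11 m = 119.6 Gm.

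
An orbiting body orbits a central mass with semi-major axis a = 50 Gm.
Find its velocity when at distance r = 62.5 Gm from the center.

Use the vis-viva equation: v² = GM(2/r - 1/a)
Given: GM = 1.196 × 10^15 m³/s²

Convert to SI: a = 50 Gm = 5e+10 m; r = 62.5 Gm = 6.25e+10 m.
Vis-viva: v = √(GM · (2/r − 1/a)).
2/r − 1/a = 2/6.25e+10 − 1/5e+10 = 1.2e-11 m⁻¹.
v = √(1.196e+15 · 1.2e-11) m/s ≈ 119.8 m/s = 119.8 m/s.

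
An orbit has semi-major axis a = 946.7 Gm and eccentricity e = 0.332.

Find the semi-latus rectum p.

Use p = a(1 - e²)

Convert to SI: a = 946.7 Gm = 9.467e+11 m.
p = a (1 − e²).
p = 9.467e+11 · (1 − (0.332)²) = 9.467e+11 · 0.889776 ≈ 8.424e+11 m = 842.4 Gm.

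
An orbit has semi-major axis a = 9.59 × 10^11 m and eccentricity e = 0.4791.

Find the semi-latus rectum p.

p = a (1 − e²).
p = 9.59e+11 · (1 − (0.4791)²) = 9.59e+11 · 0.770463 ≈ 7.389e+11 m = 7.389 × 10^11 m.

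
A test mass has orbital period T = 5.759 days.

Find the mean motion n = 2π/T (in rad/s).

Convert to SI: T = 5.759 days = 497578 s.
n = 2π / T.
n = 2π / 497578 s ≈ 1.263e-05 rad/s.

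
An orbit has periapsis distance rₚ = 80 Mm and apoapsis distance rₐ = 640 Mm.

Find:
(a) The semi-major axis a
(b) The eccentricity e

Convert to SI: rₚ = 80 Mm = 8e+07 m; rₐ = 640 Mm = 6.4e+08 m.
(a) a = (rₚ + rₐ) / 2 = (8e+07 + 6.4e+08) / 2 ≈ 3.6e+08 m = 360 Mm.
(b) e = (rₐ − rₚ) / (rₐ + rₚ) = (6.4e+08 − 8e+07) / (6.4e+08 + 8e+07) ≈ 0.7778.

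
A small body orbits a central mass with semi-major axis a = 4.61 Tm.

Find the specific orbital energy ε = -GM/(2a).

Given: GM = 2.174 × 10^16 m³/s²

Convert to SI: a = 4.61 Tm = 4.61e+12 m.
ε = −GM / (2a).
ε = −2.174e+16 / (2 · 4.61e+12) J/kg ≈ -2358 J/kg = -2.358 kJ/kg.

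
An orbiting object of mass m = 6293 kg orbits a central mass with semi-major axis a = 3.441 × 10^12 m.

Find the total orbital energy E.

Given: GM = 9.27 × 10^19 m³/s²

E = −GMm / (2a).
E = −9.27e+19 · 6293 / (2 · 3.441e+12) J ≈ -8.477e+10 J = -84.77 GJ.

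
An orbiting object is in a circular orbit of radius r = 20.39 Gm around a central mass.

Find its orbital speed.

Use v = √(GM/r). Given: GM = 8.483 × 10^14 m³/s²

Convert to SI: r = 20.39 Gm = 2.039e+10 m.
For a circular orbit, gravity supplies the centripetal force, so v = √(GM / r).
v = √(8.483e+14 / 2.039e+10) m/s ≈ 204 m/s = 204 m/s.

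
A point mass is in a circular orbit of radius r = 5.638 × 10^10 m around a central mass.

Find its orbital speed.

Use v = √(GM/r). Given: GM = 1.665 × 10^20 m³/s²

For a circular orbit, gravity supplies the centripetal force, so v = √(GM / r).
v = √(1.665e+20 / 5.638e+10) m/s ≈ 5.434e+04 m/s = 54.34 km/s.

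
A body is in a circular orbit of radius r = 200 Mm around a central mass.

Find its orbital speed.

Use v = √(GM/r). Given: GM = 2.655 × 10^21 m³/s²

Convert to SI: r = 200 Mm = 2e+08 m.
For a circular orbit, gravity supplies the centripetal force, so v = √(GM / r).
v = √(2.655e+21 / 2e+08) m/s ≈ 3.643e+06 m/s = 3643 km/s.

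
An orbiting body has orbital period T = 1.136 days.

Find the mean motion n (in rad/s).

Convert to SI: T = 1.136 days = 98150.4 s.
n = 2π / T.
n = 2π / 98150.4 s ≈ 6.402e-05 rad/s.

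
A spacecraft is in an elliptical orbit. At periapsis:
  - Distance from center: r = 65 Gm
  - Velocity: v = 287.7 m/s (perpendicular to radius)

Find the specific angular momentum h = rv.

Convert to SI: r = 65 Gm = 6.5e+10 m.
With v perpendicular to r, h = r · v.
h = 6.5e+10 · 287.7 m²/s ≈ 1.87e+13 m²/s.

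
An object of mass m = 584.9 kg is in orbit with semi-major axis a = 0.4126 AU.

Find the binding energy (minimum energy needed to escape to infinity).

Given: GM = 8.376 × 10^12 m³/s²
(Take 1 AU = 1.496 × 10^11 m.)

Convert to SI: a = 0.4126 AU = 6.1725e+10 m.
Total orbital energy is E = −GMm/(2a); binding energy is E_bind = −E = GMm/(2a).
E_bind = 8.376e+12 · 584.9 / (2 · 6.1725e+10) J ≈ 3.969e+04 J = 39.69 kJ.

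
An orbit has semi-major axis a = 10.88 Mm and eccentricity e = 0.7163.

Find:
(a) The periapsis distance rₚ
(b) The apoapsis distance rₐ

Convert to SI: a = 10.88 Mm = 1.088e+07 m.
(a) rₚ = a(1 − e) = 1.088e+07 · (1 − 0.7163) = 1.088e+07 · 0.2837 ≈ 3.087e+06 m = 3.087 Mm.
(b) rₐ = a(1 + e) = 1.088e+07 · (1 + 0.7163) = 1.088e+07 · 1.7163 ≈ 1.867e+07 m = 18.67 Mm.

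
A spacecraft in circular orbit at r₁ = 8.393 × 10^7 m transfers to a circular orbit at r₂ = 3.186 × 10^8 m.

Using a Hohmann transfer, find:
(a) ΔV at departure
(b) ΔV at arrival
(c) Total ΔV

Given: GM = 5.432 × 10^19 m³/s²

Transfer semi-major axis: a_t = (r₁ + r₂)/2 = (8.393e+07 + 3.186e+08)/2 = 2.01265e+08 m.
Circular speeds: v₁ = √(GM/r₁) = 804491 m/s, v₂ = √(GM/r₂) = 412912 m/s.
Transfer speeds (vis-viva v² = GM(2/r − 1/a_t)): v₁ᵗ = 1.01219e+06 m/s, v₂ᵗ = 266644 m/s.
(a) ΔV₁ = |v₁ᵗ − v₁| ≈ 2.077e+05 m/s = 207.7 km/s.
(b) ΔV₂ = |v₂ − v₂ᵗ| ≈ 1.463e+05 m/s = 146.3 km/s.
(c) ΔV_total = ΔV₁ + ΔV₂ ≈ 3.54e+05 m/s = 354 km/s.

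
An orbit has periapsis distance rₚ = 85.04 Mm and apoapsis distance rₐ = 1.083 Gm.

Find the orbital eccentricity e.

Convert to SI: rₚ = 85.04 Mm = 8.504e+07 m; rₐ = 1.083 Gm = 1.083e+09 m.
e = (rₐ − rₚ) / (rₐ + rₚ).
e = (1.083e+09 − 8.504e+07) / (1.083e+09 + 8.504e+07) = 9.9796e+08 / 1.16804e+09 ≈ 0.8544.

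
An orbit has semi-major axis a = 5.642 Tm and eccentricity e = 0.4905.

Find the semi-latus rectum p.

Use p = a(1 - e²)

Convert to SI: a = 5.642 Tm = 5.642e+12 m.
p = a (1 − e²).
p = 5.642e+12 · (1 − (0.4905)²) = 5.642e+12 · 0.75941 ≈ 4.285e+12 m = 4.285 Tm.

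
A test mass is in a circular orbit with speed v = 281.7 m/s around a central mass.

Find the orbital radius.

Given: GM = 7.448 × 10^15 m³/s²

For a circular orbit, v² = GM / r, so r = GM / v².
r = 7.448e+15 / (281.7)² m ≈ 9.386e+10 m = 93.86 Gm.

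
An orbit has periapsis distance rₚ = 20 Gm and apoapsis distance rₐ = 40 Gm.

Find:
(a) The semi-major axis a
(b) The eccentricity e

Convert to SI: rₚ = 20 Gm = 2e+10 m; rₐ = 40 Gm = 4e+10 m.
(a) a = (rₚ + rₐ) / 2 = (2e+10 + 4e+10) / 2 ≈ 3e+10 m = 30 Gm.
(b) e = (rₐ − rₚ) / (rₐ + rₚ) = (4e+10 − 2e+10) / (4e+10 + 2e+10) ≈ 0.3333.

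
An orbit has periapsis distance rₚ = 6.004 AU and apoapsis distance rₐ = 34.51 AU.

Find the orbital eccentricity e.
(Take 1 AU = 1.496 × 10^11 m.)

Convert to SI: rₚ = 6.004 AU = 8.98198e+11 m; rₐ = 34.51 AU = 5.1627e+12 m.
e = (rₐ − rₚ) / (rₐ + rₚ).
e = (5.1627e+12 − 8.98198e+11) / (5.1627e+12 + 8.98198e+11) = 4.2645e+12 / 6.06089e+12 ≈ 0.7036.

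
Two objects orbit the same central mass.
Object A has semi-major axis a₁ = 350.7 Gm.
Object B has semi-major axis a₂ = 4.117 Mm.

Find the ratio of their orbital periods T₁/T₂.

Convert to SI: a₁ = 350.7 Gm = 3.507e+11 m; a₂ = 4.117 Mm = 4.117e+06 m.
From Kepler's third law, (T₁/T₂)² = (a₁/a₂)³, so T₁/T₂ = (a₁/a₂)^(3/2).
a₁/a₂ = 3.507e+11 / 4.117e+06 = 85183.4.
T₁/T₂ = (85183.4)^(3/2) ≈ 2.486e+07.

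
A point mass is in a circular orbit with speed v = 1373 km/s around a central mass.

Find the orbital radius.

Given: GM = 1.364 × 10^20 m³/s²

Convert to SI: v = 1373 km/s = 1.373e+06 m/s.
For a circular orbit, v² = GM / r, so r = GM / v².
r = 1.364e+20 / (1.373e+06)² m ≈ 7.236e+07 m = 72.36 Mm.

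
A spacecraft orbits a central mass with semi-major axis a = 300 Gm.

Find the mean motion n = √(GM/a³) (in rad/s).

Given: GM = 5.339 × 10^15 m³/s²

Convert to SI: a = 300 Gm = 3e+11 m.
n = √(GM / a³).
n = √(5.339e+15 / (3e+11)³) rad/s ≈ 4.447e-10 rad/s.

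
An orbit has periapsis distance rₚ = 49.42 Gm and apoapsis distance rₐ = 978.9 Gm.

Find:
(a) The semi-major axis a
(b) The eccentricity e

Convert to SI: rₚ = 49.42 Gm = 4.942e+10 m; rₐ = 978.9 Gm = 9.789e+11 m.
(a) a = (rₚ + rₐ) / 2 = (4.942e+10 + 9.789e+11) / 2 ≈ 5.142e+11 m = 514.2 Gm.
(b) e = (rₐ − rₚ) / (rₐ + rₚ) = (9.789e+11 − 4.942e+10) / (9.789e+11 + 4.942e+10) ≈ 0.9039.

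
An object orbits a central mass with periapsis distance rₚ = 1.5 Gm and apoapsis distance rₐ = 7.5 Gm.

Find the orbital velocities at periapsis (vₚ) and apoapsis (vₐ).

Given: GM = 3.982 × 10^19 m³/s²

Convert to SI: rₚ = 1.5 Gm = 1.5e+09 m; rₐ = 7.5 Gm = 7.5e+09 m.
Use the vis-viva equation v² = GM(2/r − 1/a) with a = (rₚ + rₐ)/2 = (1.5e+09 + 7.5e+09)/2 = 4.5e+09 m.
vₚ = √(GM · (2/rₚ − 1/a)) = √(3.982e+19 · (2/1.5e+09 − 1/4.5e+09)) m/s ≈ 2.103e+05 m/s = 210.3 km/s.
vₐ = √(GM · (2/rₐ − 1/a)) = √(3.982e+19 · (2/7.5e+09 − 1/4.5e+09)) m/s ≈ 4.207e+04 m/s = 42.07 km/s.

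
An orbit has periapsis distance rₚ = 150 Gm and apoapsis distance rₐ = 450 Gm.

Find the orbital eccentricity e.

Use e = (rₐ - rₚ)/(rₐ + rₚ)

Convert to SI: rₚ = 150 Gm = 1.5e+11 m; rₐ = 450 Gm = 4.5e+11 m.
e = (rₐ − rₚ) / (rₐ + rₚ).
e = (4.5e+11 − 1.5e+11) / (4.5e+11 + 1.5e+11) = 3e+11 / 6e+11 ≈ 0.5.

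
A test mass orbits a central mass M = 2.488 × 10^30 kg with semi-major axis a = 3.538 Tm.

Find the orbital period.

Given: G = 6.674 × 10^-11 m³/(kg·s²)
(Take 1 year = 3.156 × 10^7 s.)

Convert to SI: a = 3.538 Tm = 3.538e+12 m.
GM = G · M = 6.674e-11 · 2.488e+30 = 1.66049e+20 m³/s².
Kepler's third law: T = 2π √(a³ / GM).
Substituting a = 3.538e+12 m and GM = 1.66049e+20 m³/s²:
T = 2π √((3.538e+12)³ / 1.66049e+20) s
T ≈ 3.245e+09 s = 102.8 years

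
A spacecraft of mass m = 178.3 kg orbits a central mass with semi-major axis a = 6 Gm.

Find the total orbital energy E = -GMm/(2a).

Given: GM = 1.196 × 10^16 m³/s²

Convert to SI: a = 6 Gm = 6e+09 m.
E = −GMm / (2a).
E = −1.196e+16 · 178.3 / (2 · 6e+09) J ≈ -1.777e+08 J = -177.7 MJ.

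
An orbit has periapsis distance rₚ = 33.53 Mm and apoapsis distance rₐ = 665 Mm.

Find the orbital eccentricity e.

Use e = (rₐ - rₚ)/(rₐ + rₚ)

Convert to SI: rₚ = 33.53 Mm = 3.353e+07 m; rₐ = 665 Mm = 6.65e+08 m.
e = (rₐ − rₚ) / (rₐ + rₚ).
e = (6.65e+08 − 3.353e+07) / (6.65e+08 + 3.353e+07) = 6.3147e+08 / 6.9853e+08 ≈ 0.904.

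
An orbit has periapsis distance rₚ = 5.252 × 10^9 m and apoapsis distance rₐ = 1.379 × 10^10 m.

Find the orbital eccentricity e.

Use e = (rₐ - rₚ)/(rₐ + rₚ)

e = (rₐ − rₚ) / (rₐ + rₚ).
e = (1.379e+10 − 5.252e+09) / (1.379e+10 + 5.252e+09) = 8.538e+09 / 1.9042e+10 ≈ 0.4484.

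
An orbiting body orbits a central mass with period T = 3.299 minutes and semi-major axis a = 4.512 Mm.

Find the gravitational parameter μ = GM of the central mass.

Convert to SI: T = 3.299 minutes = 197.94 s; a = 4.512 Mm = 4.512e+06 m.
GM = 4π² · a³ / T².
GM = 4π² · (4.512e+06)³ / (197.94)² m³/s² ≈ 9.255e+16 m³/s² = 9.255 × 10^16 m³/s².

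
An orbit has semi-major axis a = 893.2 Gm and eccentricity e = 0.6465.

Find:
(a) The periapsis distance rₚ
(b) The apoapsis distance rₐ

Convert to SI: a = 893.2 Gm = 8.932e+11 m.
(a) rₚ = a(1 − e) = 8.932e+11 · (1 − 0.6465) = 8.932e+11 · 0.3535 ≈ 3.157e+11 m = 315.7 Gm.
(b) rₐ = a(1 + e) = 8.932e+11 · (1 + 0.6465) = 8.932e+11 · 1.6465 ≈ 1.471e+12 m = 1.471 Tm.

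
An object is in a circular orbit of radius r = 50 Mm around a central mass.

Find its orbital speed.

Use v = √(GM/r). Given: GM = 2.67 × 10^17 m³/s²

Convert to SI: r = 50 Mm = 5e+07 m.
For a circular orbit, gravity supplies the centripetal force, so v = √(GM / r).
v = √(2.67e+17 / 5e+07) m/s ≈ 7.308e+04 m/s = 73.08 km/s.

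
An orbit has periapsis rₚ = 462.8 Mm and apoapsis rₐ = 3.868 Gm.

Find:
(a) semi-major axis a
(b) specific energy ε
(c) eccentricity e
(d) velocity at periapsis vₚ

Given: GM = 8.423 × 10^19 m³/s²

Convert to SI: rₚ = 462.8 Mm = 4.628e+08 m; rₐ = 3.868 Gm = 3.868e+09 m.
(a) a = (rₚ + rₐ)/2 = (4.628e+08 + 3.868e+09)/2 ≈ 2.165e+09 m
(b) With a = (rₚ + rₐ)/2 = 2.1654e+09 m, ε = −GM/(2a) = −8.423e+19/(2 · 2.1654e+09) J/kg ≈ -1.945e+10 J/kg
(c) e = (rₐ − rₚ)/(rₐ + rₚ) = (3.868e+09 − 4.628e+08)/(3.868e+09 + 4.628e+08) ≈ 0.7863
(d) With a = (rₚ + rₐ)/2 = 2.1654e+09 m, vₚ = √(GM (2/rₚ − 1/a)) = √(8.423e+19 · (2/4.628e+08 − 1/2.1654e+09)) m/s ≈ 5.702e+05 m/s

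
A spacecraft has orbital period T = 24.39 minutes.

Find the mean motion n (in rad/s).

Convert to SI: T = 24.39 minutes = 1463.4 s.
n = 2π / T.
n = 2π / 1463.4 s ≈ 0.004294 rad/s.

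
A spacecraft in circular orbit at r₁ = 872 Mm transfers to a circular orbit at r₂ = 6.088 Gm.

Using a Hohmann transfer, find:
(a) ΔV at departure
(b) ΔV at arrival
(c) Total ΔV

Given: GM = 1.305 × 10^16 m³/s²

Convert to SI: r₁ = 872 Mm = 8.72e+08 m; r₂ = 6.088 Gm = 6.088e+09 m.
Transfer semi-major axis: a_t = (r₁ + r₂)/2 = (8.72e+08 + 6.088e+09)/2 = 3.48e+09 m.
Circular speeds: v₁ = √(GM/r₁) = 3868.54 m/s, v₂ = √(GM/r₂) = 1464.09 m/s.
Transfer speeds (vis-viva v² = GM(2/r − 1/a_t)): v₁ᵗ = 5116.76 m/s, v₂ᵗ = 732.886 m/s.
(a) ΔV₁ = |v₁ᵗ − v₁| ≈ 1248 m/s = 1.248 km/s.
(b) ΔV₂ = |v₂ − v₂ᵗ| ≈ 731.2 m/s = 731.2 m/s.
(c) ΔV_total = ΔV₁ + ΔV₂ ≈ 1979 m/s = 1.979 km/s.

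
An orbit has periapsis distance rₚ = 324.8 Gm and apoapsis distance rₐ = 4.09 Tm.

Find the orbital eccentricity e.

Convert to SI: rₚ = 324.8 Gm = 3.248e+11 m; rₐ = 4.09 Tm = 4.09e+12 m.
e = (rₐ − rₚ) / (rₐ + rₚ).
e = (4.09e+12 − 3.248e+11) / (4.09e+12 + 3.248e+11) = 3.7652e+12 / 4.4148e+12 ≈ 0.8529.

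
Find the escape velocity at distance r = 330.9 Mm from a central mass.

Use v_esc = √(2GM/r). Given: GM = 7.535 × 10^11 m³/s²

Convert to SI: r = 330.9 Mm = 3.309e+08 m.
Escape velocity comes from setting total energy to zero: ½v² − GM/r = 0 ⇒ v_esc = √(2GM / r).
v_esc = √(2 · 7.535e+11 / 3.309e+08) m/s ≈ 67.49 m/s = 67.49 m/s.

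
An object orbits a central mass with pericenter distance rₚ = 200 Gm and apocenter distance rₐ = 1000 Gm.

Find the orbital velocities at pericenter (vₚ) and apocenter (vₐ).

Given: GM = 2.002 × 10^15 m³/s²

Convert to SI: rₚ = 200 Gm = 2e+11 m; rₐ = 1000 Gm = 1e+12 m.
Use the vis-viva equation v² = GM(2/r − 1/a) with a = (rₚ + rₐ)/2 = (2e+11 + 1e+12)/2 = 6e+11 m.
vₚ = √(GM · (2/rₚ − 1/a)) = √(2.002e+15 · (2/2e+11 − 1/6e+11)) m/s ≈ 129.2 m/s = 129.2 m/s.
vₐ = √(GM · (2/rₐ − 1/a)) = √(2.002e+15 · (2/1e+12 − 1/6e+11)) m/s ≈ 25.83 m/s = 25.83 m/s.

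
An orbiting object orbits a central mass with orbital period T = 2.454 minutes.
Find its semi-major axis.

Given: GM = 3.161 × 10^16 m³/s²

Convert to SI: T = 2.454 minutes = 147.24 s.
Invert Kepler's third law: a = (GM · T² / (4π²))^(1/3).
Substituting T = 147.24 s and GM = 3.161e+16 m³/s²:
a = (3.161e+16 · (147.24)² / (4π²))^(1/3) m
a ≈ 2.589e+06 m = 2.589 Mm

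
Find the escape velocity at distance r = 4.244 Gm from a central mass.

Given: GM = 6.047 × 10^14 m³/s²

Convert to SI: r = 4.244 Gm = 4.244e+09 m.
Escape velocity comes from setting total energy to zero: ½v² − GM/r = 0 ⇒ v_esc = √(2GM / r).
v_esc = √(2 · 6.047e+14 / 4.244e+09) m/s ≈ 533.8 m/s = 533.8 m/s.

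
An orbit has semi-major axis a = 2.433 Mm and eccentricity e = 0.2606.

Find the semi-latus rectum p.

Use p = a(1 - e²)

Convert to SI: a = 2.433 Mm = 2.433e+06 m.
p = a (1 − e²).
p = 2.433e+06 · (1 − (0.2606)²) = 2.433e+06 · 0.932088 ≈ 2.268e+06 m = 2.268 Mm.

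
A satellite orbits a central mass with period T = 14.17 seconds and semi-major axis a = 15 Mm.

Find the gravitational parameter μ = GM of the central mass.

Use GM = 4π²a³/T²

Convert to SI: a = 15 Mm = 1.5e+07 m.
GM = 4π² · a³ / T².
GM = 4π² · (1.5e+07)³ / (14.17)² m³/s² ≈ 6.636e+20 m³/s² = 6.636 × 10^20 m³/s².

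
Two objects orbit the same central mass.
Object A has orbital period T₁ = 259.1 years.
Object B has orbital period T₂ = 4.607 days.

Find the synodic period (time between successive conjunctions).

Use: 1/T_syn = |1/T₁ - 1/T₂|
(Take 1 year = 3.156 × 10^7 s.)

Convert to SI: T₁ = 259.1 years = 8.1772e+09 s; T₂ = 4.607 days = 398045 s.
T_syn = |T₁ · T₂ / (T₁ − T₂)|.
T_syn = |8.1772e+09 · 398045 / (8.1772e+09 − 398045)| s ≈ 3.981e+05 s = 4.607 days.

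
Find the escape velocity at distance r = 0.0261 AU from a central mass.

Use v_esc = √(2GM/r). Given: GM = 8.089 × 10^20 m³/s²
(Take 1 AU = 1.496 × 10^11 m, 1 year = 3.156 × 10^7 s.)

Convert to SI: r = 0.0261 AU = 3.90456e+09 m.
Escape velocity comes from setting total energy to zero: ½v² − GM/r = 0 ⇒ v_esc = √(2GM / r).
v_esc = √(2 · 8.089e+20 / 3.90456e+09) m/s ≈ 6.437e+05 m/s = 135.8 AU/year.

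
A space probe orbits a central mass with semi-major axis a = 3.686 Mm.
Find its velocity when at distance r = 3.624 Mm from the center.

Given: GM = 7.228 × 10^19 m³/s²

Convert to SI: a = 3.686 Mm = 3.686e+06 m; r = 3.624 Mm = 3.624e+06 m.
Vis-viva: v = √(GM · (2/r − 1/a)).
2/r − 1/a = 2/3.624e+06 − 1/3.686e+06 = 2.8058e-07 m⁻¹.
v = √(7.228e+19 · 2.8058e-07) m/s ≈ 4.503e+06 m/s = 4503 km/s.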